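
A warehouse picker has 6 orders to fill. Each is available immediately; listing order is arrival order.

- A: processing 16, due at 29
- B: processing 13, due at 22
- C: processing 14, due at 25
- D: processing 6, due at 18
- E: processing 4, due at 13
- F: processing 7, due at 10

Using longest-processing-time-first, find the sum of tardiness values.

151

LPT (decreasing processing time): A C B F D E.
A: 0→16, due 29, tardiness 0
C: 16→30, due 25, tardiness 5
B: 30→43, due 22, tardiness 21
F: 43→50, due 10, tardiness 40
D: 50→56, due 18, tardiness 38
E: 56→60, due 13, tardiness 47
Sum = 0+5+21+40+38+47 = 151.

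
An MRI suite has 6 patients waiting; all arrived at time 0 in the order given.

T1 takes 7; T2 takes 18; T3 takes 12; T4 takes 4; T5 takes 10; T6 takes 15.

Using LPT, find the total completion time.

LPT (decreasing processing time): T2 T6 T3 T5 T1 T4.
T2: 0→18
T6: 18→33
T3: 33→45
T5: 45→55
T1: 55→62
T4: 62→66
Sum = 18+33+45+55+62+66 = 279.

279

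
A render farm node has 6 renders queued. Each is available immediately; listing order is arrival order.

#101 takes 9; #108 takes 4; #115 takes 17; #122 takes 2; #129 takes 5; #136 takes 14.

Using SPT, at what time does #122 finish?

SPT (increasing processing time): #122 #108 #129 #101 #136 #115.
#122: 0→2

2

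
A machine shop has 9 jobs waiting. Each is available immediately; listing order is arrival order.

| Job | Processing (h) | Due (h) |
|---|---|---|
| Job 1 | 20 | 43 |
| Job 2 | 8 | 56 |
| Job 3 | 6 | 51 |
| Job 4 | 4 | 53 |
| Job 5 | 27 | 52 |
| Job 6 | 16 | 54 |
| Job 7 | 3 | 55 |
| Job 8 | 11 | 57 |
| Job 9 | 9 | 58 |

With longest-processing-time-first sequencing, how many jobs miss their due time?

LPT (decreasing processing time): Job 5 Job 1 Job 6 Job 8 Job 9 Job 2 Job 3 Job 4 Job 7.
Job 5: 0→27, due 52, tardiness 0
Job 1: 27→47, due 43, tardiness 4
Job 6: 47→63, due 54, tardiness 9
Job 8: 63→74, due 57, tardiness 17
Job 9: 74→83, due 58, tardiness 25
Job 2: 83→91, due 56, tardiness 35
Job 3: 91→97, due 51, tardiness 46
Job 4: 97→101, due 53, tardiness 48
Job 7: 101→104, due 55, tardiness 49
Late jobs: 8.

8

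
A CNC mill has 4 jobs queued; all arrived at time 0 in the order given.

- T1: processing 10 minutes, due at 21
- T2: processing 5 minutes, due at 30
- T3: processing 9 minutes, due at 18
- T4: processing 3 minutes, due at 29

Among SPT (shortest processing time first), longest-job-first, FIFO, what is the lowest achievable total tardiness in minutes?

1

SPT (increasing processing time): T4 T2 T3 T1.
T4: 0→3, due 29, tardiness 0
T2: 3→8, due 30, tardiness 0
T3: 8→17, due 18, tardiness 0
T1: 17→27, due 21, tardiness 6
Sum = 0+0+0+6 = 6.
LPT (decreasing processing time): T1 T3 T2 T4.
T1: 0→10, due 21, tardiness 0
T3: 10→19, due 18, tardiness 1
T2: 19→24, due 30, tardiness 0
T4: 24→27, due 29, tardiness 0
Sum = 0+1+0+0 = 1.
FIFO (arrival order): T1 T2 T3 T4.
T1: 0→10, due 21, tardiness 0
T2: 10→15, due 30, tardiness 0
T3: 15→24, due 18, tardiness 6
T4: 24→27, due 29, tardiness 0
Sum = 0+0+6+0 = 6.
SPT 6, LPT 1, FIFO 6 → minimum 1.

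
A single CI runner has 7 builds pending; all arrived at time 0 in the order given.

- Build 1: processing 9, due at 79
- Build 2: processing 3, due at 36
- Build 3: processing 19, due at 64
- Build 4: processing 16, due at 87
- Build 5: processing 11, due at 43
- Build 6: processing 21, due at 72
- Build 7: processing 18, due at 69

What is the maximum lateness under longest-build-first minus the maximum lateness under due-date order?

51

LPT (decreasing processing time): Build 6 Build 3 Build 7 Build 4 Build 5 Build 1 Build 2.
Build 6: 0→21, due 72, lateness -51
Build 3: 21→40, due 64, lateness -24
Build 7: 40→58, due 69, lateness -11
Build 4: 58→74, due 87, lateness -13
Build 5: 74→85, due 43, lateness 42
Build 1: 85→94, due 79, lateness 15
Build 2: 94→97, due 36, lateness 61
Maximum = 61.
EDD (increasing due date): Build 2 Build 5 Build 3 Build 7 Build 6 Build 1 Build 4.
Build 2: 0→3, due 36, lateness -33
Build 5: 3→14, due 43, lateness -29
Build 3: 14→33, due 64, lateness -31
Build 7: 33→51, due 69, lateness -18
Build 6: 51→72, due 72, lateness 0
Build 1: 72→81, due 79, lateness 2
Build 4: 81→97, due 87, lateness 10
Maximum = 10.
Difference = 61 − 10 = 51.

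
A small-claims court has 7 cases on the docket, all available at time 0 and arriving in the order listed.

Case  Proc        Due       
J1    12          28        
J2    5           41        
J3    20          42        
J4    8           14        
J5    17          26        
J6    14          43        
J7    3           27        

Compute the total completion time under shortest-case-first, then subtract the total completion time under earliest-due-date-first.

-55

SPT (increasing processing time): J7 J2 J4 J1 J6 J5 J3.
J7: 0→3
J2: 3→8
J4: 8→16
J1: 16→28
J6: 28→42
J5: 42→59
J3: 59→79
Sum = 3+8+16+28+42+59+79 = 235.
EDD (increasing due date): J4 J5 J7 J1 J2 J3 J6.
J4: 0→8
J5: 8→25
J7: 25→28
J1: 28→40
J2: 40→45
J3: 45→65
J6: 65→79
Sum = 8+25+28+40+45+65+79 = 290.
Difference = 235 − 290 = -55.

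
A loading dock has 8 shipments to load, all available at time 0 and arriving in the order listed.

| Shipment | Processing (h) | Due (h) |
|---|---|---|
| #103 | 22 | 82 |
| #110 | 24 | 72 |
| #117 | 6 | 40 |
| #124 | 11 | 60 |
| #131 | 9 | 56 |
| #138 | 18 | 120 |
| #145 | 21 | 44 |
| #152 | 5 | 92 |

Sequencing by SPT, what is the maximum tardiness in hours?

SPT (increasing processing time): #152 #117 #131 #124 #138 #145 #103 #110.
#152: 0→5, due 92, tardiness 0
#117: 5→11, due 40, tardiness 0
#131: 11→20, due 56, tardiness 0
#124: 20→31, due 60, tardiness 0
#138: 31→49, due 120, tardiness 0
#145: 49→70, due 44, tardiness 26
#103: 70→92, due 82, tardiness 10
#110: 92→116, due 72, tardiness 44
Maximum = 44.

44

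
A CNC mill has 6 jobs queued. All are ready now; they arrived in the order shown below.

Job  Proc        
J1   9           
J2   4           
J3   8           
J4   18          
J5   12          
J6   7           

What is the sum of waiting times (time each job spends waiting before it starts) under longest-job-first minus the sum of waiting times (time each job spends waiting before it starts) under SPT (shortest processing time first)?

LPT (decreasing processing time): J4 J5 J1 J3 J6 J2.
J4: waits 0, runs 0→18
J5: waits 18, runs 18→30
J1: waits 30, runs 30→39
J3: waits 39, runs 39→47
J6: waits 47, runs 47→54
J2: waits 54, runs 54→58
Sum = 0+18+30+39+47+54 = 188.
SPT (increasing processing time): J2 J6 J3 J1 J5 J4.
J2: waits 0, runs 0→4
J6: waits 4, runs 4→11
J3: waits 11, runs 11→19
J1: waits 19, runs 19→28
J5: waits 28, runs 28→40
J4: waits 40, runs 40→58
Sum = 0+4+11+19+28+40 = 102.
Difference = 188 − 102 = 86.

86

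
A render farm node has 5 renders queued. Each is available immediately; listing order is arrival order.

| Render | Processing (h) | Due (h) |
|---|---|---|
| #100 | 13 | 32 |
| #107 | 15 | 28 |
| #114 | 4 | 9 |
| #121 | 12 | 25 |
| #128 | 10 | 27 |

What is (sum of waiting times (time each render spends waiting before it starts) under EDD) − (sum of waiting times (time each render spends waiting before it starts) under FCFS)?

-30

EDD (increasing due date): #114 #121 #128 #107 #100.
#114: waits 0, runs 0→4
#121: waits 4, runs 4→16
#128: waits 16, runs 16→26
#107: waits 26, runs 26→41
#100: waits 41, runs 41→54
Sum = 0+4+16+26+41 = 87.
FIFO (arrival order): #100 #107 #114 #121 #128.
#100: waits 0, runs 0→13
#107: waits 13, runs 13→28
#114: waits 28, runs 28→32
#121: waits 32, runs 32→44
#128: waits 44, runs 44→54
Sum = 0+13+28+32+44 = 117.
Difference = 87 − 117 = -30.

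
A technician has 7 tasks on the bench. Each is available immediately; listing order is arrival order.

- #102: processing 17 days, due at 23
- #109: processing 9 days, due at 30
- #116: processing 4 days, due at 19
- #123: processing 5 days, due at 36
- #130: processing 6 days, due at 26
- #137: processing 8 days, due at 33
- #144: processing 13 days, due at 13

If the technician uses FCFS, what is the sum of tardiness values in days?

FIFO (arrival order): #102 #109 #116 #123 #130 #137 #144.
#102: 0→17, due 23, tardiness 0
#109: 17→26, due 30, tardiness 0
#116: 26→30, due 19, tardiness 11
#123: 30→35, due 36, tardiness 0
#130: 35→41, due 26, tardiness 15
#137: 41→49, due 33, tardiness 16
#144: 49→62, due 13, tardiness 49
Sum = 0+0+11+0+15+16+49 = 91.

91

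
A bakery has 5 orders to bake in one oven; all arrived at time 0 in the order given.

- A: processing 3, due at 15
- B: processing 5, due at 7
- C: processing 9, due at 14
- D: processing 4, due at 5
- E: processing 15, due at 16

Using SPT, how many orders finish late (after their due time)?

4

SPT (increasing processing time): A D B C E.
A: 0→3, due 15, tardiness 0
D: 3→7, due 5, tardiness 2
B: 7→12, due 7, tardiness 5
C: 12→21, due 14, tardiness 7
E: 21→36, due 16, tardiness 20
Late orders: 4.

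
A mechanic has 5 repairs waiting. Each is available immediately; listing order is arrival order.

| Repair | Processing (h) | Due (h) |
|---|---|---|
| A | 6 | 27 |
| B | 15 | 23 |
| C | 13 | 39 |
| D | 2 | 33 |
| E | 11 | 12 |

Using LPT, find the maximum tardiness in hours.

27

LPT (decreasing processing time): B C E A D.
B: 0→15, due 23, tardiness 0
C: 15→28, due 39, tardiness 0
E: 28→39, due 12, tardiness 27
A: 39→45, due 27, tardiness 18
D: 45→47, due 33, tardiness 14
Maximum = 27.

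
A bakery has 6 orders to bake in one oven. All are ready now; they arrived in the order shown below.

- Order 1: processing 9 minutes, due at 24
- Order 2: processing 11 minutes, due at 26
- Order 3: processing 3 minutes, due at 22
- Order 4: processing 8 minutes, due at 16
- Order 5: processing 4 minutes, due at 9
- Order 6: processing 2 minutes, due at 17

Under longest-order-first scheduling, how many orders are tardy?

LPT (decreasing processing time): Order 2 Order 1 Order 4 Order 5 Order 3 Order 6.
Order 2: 0→11, due 26, tardiness 0
Order 1: 11→20, due 24, tardiness 0
Order 4: 20→28, due 16, tardiness 12
Order 5: 28→32, due 9, tardiness 23
Order 3: 32→35, due 22, tardiness 13
Order 6: 35→37, due 17, tardiness 20
Late orders: 4.

4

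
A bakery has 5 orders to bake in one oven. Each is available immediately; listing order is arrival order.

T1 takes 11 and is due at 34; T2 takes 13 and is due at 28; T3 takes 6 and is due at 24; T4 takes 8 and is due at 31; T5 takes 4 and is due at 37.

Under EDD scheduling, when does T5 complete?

EDD (increasing due date): T3 T2 T4 T1 T5.
T3: 0→6
T2: 6→19
T4: 19→27
T1: 27→38
T5: 38→42

42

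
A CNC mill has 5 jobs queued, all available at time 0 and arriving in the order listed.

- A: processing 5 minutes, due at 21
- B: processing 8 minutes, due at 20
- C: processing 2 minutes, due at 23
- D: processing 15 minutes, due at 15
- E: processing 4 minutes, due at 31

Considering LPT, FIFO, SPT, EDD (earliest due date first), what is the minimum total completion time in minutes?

72

LPT (decreasing processing time): D B A E C.
D: 0→15
B: 15→23
A: 23→28
E: 28→32
C: 32→34
Sum = 15+23+28+32+34 = 132.
FIFO (arrival order): A B C D E.
A: 0→5
B: 5→13
C: 13→15
D: 15→30
E: 30→34
Sum = 5+13+15+30+34 = 97.
SPT (increasing processing time): C E A B D.
C: 0→2
E: 2→6
A: 6→11
B: 11→19
D: 19→34
Sum = 2+6+11+19+34 = 72.
EDD (increasing due date): D B A C E.
D: 0→15
B: 15→23
A: 23→28
C: 28→30
E: 30→34
Sum = 15+23+28+30+34 = 130.
LPT 132, FIFO 97, SPT 72, EDD 130 → minimum 72.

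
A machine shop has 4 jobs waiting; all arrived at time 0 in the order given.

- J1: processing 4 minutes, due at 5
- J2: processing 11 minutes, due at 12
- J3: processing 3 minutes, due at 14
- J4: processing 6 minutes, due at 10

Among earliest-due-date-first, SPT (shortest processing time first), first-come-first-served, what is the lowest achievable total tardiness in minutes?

EDD (increasing due date): J1 J4 J2 J3.
J1: 0→4, due 5, tardiness 0
J4: 4→10, due 10, tardiness 0
J2: 10→21, due 12, tardiness 9
J3: 21→24, due 14, tardiness 10
Sum = 0+0+9+10 = 19.
SPT (increasing processing time): J3 J1 J4 J2.
J3: 0→3, due 14, tardiness 0
J1: 3→7, due 5, tardiness 2
J4: 7→13, due 10, tardiness 3
J2: 13→24, due 12, tardiness 12
Sum = 0+2+3+12 = 17.
FIFO (arrival order): J1 J2 J3 J4.
J1: 0→4, due 5, tardiness 0
J2: 4→15, due 12, tardiness 3
J3: 15→18, due 14, tardiness 4
J4: 18→24, due 10, tardiness 14
Sum = 0+3+4+14 = 21.
EDD 19, SPT 17, FIFO 21 → minimum 17.

17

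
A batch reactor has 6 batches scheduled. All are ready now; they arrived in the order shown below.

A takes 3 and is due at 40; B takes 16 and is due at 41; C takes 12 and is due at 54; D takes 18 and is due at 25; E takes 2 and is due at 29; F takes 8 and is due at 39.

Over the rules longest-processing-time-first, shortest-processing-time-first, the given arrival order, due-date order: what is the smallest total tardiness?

11

LPT (decreasing processing time): D B C F A E.
D: 0→18, due 25, tardiness 0
B: 18→34, due 41, tardiness 0
C: 34→46, due 54, tardiness 0
F: 46→54, due 39, tardiness 15
A: 54→57, due 40, tardiness 17
E: 57→59, due 29, tardiness 30
Sum = 0+0+0+15+17+30 = 62.
SPT (increasing processing time): E A F C B D.
E: 0→2, due 29, tardiness 0
A: 2→5, due 40, tardiness 0
F: 5→13, due 39, tardiness 0
C: 13→25, due 54, tardiness 0
B: 25→41, due 41, tardiness 0
D: 41→59, due 25, tardiness 34
Sum = 0+0+0+0+0+34 = 34.
FIFO (arrival order): A B C D E F.
A: 0→3, due 40, tardiness 0
B: 3→19, due 41, tardiness 0
C: 19→31, due 54, tardiness 0
D: 31→49, due 25, tardiness 24
E: 49→51, due 29, tardiness 22
F: 51→59, due 39, tardiness 20
Sum = 0+0+0+24+22+20 = 66.
EDD (increasing due date): D E F A B C.
D: 0→18, due 25, tardiness 0
E: 18→20, due 29, tardiness 0
F: 20→28, due 39, tardiness 0
A: 28→31, due 40, tardiness 0
B: 31→47, due 41, tardiness 6
C: 47→59, due 54, tardiness 5
Sum = 0+0+0+0+6+5 = 11.
LPT 62, SPT 34, FIFO 66, EDD 11 → minimum 11.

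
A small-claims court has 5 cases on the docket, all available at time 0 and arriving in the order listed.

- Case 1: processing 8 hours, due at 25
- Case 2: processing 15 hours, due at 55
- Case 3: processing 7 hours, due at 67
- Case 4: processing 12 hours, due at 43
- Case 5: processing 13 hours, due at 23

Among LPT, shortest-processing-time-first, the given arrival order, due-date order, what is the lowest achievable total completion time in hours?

LPT (decreasing processing time): Case 2 Case 5 Case 4 Case 1 Case 3.
Case 2: 0→15
Case 5: 15→28
Case 4: 28→40
Case 1: 40→48
Case 3: 48→55
Sum = 15+28+40+48+55 = 186.
SPT (increasing processing time): Case 3 Case 1 Case 4 Case 5 Case 2.
Case 3: 0→7
Case 1: 7→15
Case 4: 15→27
Case 5: 27→40
Case 2: 40→55
Sum = 7+15+27+40+55 = 144.
FIFO (arrival order): Case 1 Case 2 Case 3 Case 4 Case 5.
Case 1: 0→8
Case 2: 8→23
Case 3: 23→30
Case 4: 30→42
Case 5: 42→55
Sum = 8+23+30+42+55 = 158.
EDD (increasing due date): Case 5 Case 1 Case 4 Case 2 Case 3.
Case 5: 0→13
Case 1: 13→21
Case 4: 21→33
Case 2: 33→48
Case 3: 48→55
Sum = 13+21+33+48+55 = 170.
LPT 186, SPT 144, FIFO 158, EDD 170 → minimum 144.

144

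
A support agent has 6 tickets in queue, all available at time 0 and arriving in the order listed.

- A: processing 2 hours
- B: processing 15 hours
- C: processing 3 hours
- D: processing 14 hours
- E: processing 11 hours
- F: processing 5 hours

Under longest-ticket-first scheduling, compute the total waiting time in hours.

177

LPT (decreasing processing time): B D E F C A.
B: waits 0, runs 0→15
D: waits 15, runs 15→29
E: waits 29, runs 29→40
F: waits 40, runs 40→45
C: waits 45, runs 45→48
A: waits 48, runs 48→50
Sum = 0+15+29+40+45+48 = 177.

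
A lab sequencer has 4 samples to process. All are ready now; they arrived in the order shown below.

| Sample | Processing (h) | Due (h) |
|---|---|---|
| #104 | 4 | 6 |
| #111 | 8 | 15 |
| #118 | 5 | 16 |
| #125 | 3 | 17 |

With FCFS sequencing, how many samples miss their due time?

2

FIFO (arrival order): #104 #111 #118 #125.
#104: 0→4, due 6, tardiness 0
#111: 4→12, due 15, tardiness 0
#118: 12→17, due 16, tardiness 1
#125: 17→20, due 17, tardiness 3
Late samples: 2.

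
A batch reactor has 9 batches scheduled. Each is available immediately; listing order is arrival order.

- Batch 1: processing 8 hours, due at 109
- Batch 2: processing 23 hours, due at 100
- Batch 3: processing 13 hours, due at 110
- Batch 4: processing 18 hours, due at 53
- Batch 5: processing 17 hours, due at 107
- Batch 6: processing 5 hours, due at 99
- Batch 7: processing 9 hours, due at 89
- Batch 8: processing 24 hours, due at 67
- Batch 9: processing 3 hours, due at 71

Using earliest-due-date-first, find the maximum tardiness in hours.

EDD (increasing due date): Batch 4 Batch 8 Batch 9 Batch 7 Batch 6 Batch 2 Batch 5 Batch 1 Batch 3.
Batch 4: 0→18, due 53, tardiness 0
Batch 8: 18→42, due 67, tardiness 0
Batch 9: 42→45, due 71, tardiness 0
Batch 7: 45→54, due 89, tardiness 0
Batch 6: 54→59, due 99, tardiness 0
Batch 2: 59→82, due 100, tardiness 0
Batch 5: 82→99, due 107, tardiness 0
Batch 1: 99→107, due 109, tardiness 0
Batch 3: 107→120, due 110, tardiness 10
Maximum = 10.

10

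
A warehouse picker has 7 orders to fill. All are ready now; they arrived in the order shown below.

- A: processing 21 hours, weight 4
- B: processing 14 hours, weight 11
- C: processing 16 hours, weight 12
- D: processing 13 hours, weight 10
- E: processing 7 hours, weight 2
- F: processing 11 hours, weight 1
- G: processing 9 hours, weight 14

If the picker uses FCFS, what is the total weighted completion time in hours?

FIFO (arrival order): A B C D E F G.
A: finishes 21, weight 4, w·C = 84
B: finishes 35, weight 11, w·C = 385
C: finishes 51, weight 12, w·C = 612
D: finishes 64, weight 10, w·C = 640
E: finishes 71, weight 2, w·C = 142
F: finishes 82, weight 1, w·C = 82
G: finishes 91, weight 14, w·C = 1274
Sum = 84+385+612+640+142+82+1274 = 3219.

3219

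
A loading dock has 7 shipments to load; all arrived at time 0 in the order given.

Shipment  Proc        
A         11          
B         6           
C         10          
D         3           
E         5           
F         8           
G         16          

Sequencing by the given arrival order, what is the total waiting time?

163

FIFO (arrival order): A B C D E F G.
A: waits 0, runs 0→11
B: waits 11, runs 11→17
C: waits 17, runs 17→27
D: waits 27, runs 27→30
E: waits 30, runs 30→35
F: waits 35, runs 35→43
G: waits 43, runs 43→59
Sum = 0+11+17+27+30+35+43 = 163.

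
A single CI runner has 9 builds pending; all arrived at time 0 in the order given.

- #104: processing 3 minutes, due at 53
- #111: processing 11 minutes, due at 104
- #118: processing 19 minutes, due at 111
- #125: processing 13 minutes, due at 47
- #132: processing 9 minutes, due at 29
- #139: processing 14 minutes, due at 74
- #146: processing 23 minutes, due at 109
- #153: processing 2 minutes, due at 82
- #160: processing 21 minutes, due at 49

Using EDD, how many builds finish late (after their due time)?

EDD (increasing due date): #132 #125 #160 #104 #139 #153 #111 #146 #118.
#132: 0→9, due 29, tardiness 0
#125: 9→22, due 47, tardiness 0
#160: 22→43, due 49, tardiness 0
#104: 43→46, due 53, tardiness 0
#139: 46→60, due 74, tardiness 0
#153: 60→62, due 82, tardiness 0
#111: 62→73, due 104, tardiness 0
#146: 73→96, due 109, tardiness 0
#118: 96→115, due 111, tardiness 4
Late builds: 1.

1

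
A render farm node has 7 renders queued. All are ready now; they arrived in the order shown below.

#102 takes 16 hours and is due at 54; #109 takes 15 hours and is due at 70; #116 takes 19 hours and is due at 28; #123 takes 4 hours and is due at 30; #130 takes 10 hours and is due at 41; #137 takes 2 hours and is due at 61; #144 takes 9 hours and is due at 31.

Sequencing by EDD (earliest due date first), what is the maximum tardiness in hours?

EDD (increasing due date): #116 #123 #144 #130 #102 #137 #109.
#116: 0→19, due 28, tardiness 0
#123: 19→23, due 30, tardiness 0
#144: 23→32, due 31, tardiness 1
#130: 32→42, due 41, tardiness 1
#102: 42→58, due 54, tardiness 4
#137: 58→60, due 61, tardiness 0
#109: 60→75, due 70, tardiness 5
Maximum = 5.

5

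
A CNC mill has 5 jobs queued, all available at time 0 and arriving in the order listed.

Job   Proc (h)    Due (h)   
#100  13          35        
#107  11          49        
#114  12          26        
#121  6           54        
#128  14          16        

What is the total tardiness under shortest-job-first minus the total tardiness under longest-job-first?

SPT (increasing processing time): #121 #107 #114 #100 #128.
#121: 0→6, due 54, tardiness 0
#107: 6→17, due 49, tardiness 0
#114: 17→29, due 26, tardiness 3
#100: 29→42, due 35, tardiness 7
#128: 42→56, due 16, tardiness 40
Sum = 0+0+3+7+40 = 50.
LPT (decreasing processing time): #128 #100 #114 #107 #121.
#128: 0→14, due 16, tardiness 0
#100: 14→27, due 35, tardiness 0
#114: 27→39, due 26, tardiness 13
#107: 39→50, due 49, tardiness 1
#121: 50→56, due 54, tardiness 2
Sum = 0+0+13+1+2 = 16.
Difference = 50 − 16 = 34.

34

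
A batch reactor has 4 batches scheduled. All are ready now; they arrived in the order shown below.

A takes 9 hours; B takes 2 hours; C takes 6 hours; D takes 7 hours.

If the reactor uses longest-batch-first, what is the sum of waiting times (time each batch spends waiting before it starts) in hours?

47

LPT (decreasing processing time): A D C B.
A: waits 0, runs 0→9
D: waits 9, runs 9→16
C: waits 16, runs 16→22
B: waits 22, runs 22→24
Sum = 0+9+16+22 = 47.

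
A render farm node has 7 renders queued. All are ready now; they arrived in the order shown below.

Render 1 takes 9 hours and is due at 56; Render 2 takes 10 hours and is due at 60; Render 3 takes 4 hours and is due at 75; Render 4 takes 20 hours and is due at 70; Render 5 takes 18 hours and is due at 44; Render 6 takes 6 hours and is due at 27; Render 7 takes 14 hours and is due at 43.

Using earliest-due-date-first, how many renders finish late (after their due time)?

EDD (increasing due date): Render 6 Render 7 Render 5 Render 1 Render 2 Render 4 Render 3.
Render 6: 0→6, due 27, tardiness 0
Render 7: 6→20, due 43, tardiness 0
Render 5: 20→38, due 44, tardiness 0
Render 1: 38→47, due 56, tardiness 0
Render 2: 47→57, due 60, tardiness 0
Render 4: 57→77, due 70, tardiness 7
Render 3: 77→81, due 75, tardiness 6
Late renders: 2.

2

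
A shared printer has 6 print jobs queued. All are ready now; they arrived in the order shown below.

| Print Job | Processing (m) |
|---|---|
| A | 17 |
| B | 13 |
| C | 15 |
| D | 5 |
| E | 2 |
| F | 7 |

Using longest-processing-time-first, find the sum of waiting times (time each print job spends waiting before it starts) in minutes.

LPT (decreasing processing time): A C B F D E.
A: waits 0, runs 0→17
C: waits 17, runs 17→32
B: waits 32, runs 32→45
F: waits 45, runs 45→52
D: waits 52, runs 52→57
E: waits 57, runs 57→59
Sum = 0+17+32+45+52+57 = 203.

203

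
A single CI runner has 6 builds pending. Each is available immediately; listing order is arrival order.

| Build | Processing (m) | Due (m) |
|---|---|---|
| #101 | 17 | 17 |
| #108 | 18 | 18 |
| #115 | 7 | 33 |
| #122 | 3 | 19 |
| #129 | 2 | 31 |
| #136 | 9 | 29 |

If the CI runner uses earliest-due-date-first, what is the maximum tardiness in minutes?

EDD (increasing due date): #101 #108 #122 #136 #129 #115.
#101: 0→17, due 17, tardiness 0
#108: 17→35, due 18, tardiness 17
#122: 35→38, due 19, tardiness 19
#136: 38→47, due 29, tardiness 18
#129: 47→49, due 31, tardiness 18
#115: 49→56, due 33, tardiness 23
Maximum = 23.

23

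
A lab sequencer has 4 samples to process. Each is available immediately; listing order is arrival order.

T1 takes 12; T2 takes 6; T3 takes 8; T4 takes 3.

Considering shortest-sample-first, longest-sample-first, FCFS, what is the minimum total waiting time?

SPT (increasing processing time): T4 T2 T3 T1.
T4: waits 0, runs 0→3
T2: waits 3, runs 3→9
T3: waits 9, runs 9→17
T1: waits 17, runs 17→29
Sum = 0+3+9+17 = 29.
LPT (decreasing processing time): T1 T3 T2 T4.
T1: waits 0, runs 0→12
T3: waits 12, runs 12→20
T2: waits 20, runs 20→26
T4: waits 26, runs 26→29
Sum = 0+12+20+26 = 58.
FIFO (arrival order): T1 T2 T3 T4.
T1: waits 0, runs 0→12
T2: waits 12, runs 12→18
T3: waits 18, runs 18→26
T4: waits 26, runs 26→29
Sum = 0+12+18+26 = 56.
SPT 29, LPT 58, FIFO 56 → minimum 29.

29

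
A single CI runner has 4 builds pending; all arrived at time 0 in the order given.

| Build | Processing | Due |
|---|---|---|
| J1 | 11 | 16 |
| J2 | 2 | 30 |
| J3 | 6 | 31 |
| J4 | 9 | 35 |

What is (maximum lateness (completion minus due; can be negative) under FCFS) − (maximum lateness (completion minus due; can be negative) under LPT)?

FIFO (arrival order): J1 J2 J3 J4.
J1: 0→11, due 16, lateness -5
J2: 11→13, due 30, lateness -17
J3: 13→19, due 31, lateness -12
J4: 19→28, due 35, lateness -7
Maximum = -5.
LPT (decreasing processing time): J1 J4 J3 J2.
J1: 0→11, due 16, lateness -5
J4: 11→20, due 35, lateness -15
J3: 20→26, due 31, lateness -5
J2: 26→28, due 30, lateness -2
Maximum = -2.
Difference = -5 − -2 = -3.

-3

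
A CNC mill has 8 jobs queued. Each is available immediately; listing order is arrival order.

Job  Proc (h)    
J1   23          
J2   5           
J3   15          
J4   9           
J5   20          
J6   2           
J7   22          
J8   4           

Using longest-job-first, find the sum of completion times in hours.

LPT (decreasing processing time): J1 J7 J5 J3 J4 J2 J8 J6.
J1: 0→23
J7: 23→45
J5: 45→65
J3: 65→80
J4: 80→89
J2: 89→94
J8: 94→98
J6: 98→100
Sum = 23+45+65+80+89+94+98+100 = 594.

594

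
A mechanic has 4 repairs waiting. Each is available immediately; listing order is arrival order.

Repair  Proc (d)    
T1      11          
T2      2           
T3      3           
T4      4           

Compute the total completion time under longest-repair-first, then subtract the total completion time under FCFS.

4

LPT (decreasing processing time): T1 T4 T3 T2.
T1: 0→11
T4: 11→15
T3: 15→18
T2: 18→20
Sum = 11+15+18+20 = 64.
FIFO (arrival order): T1 T2 T3 T4.
T1: 0→11
T2: 11→13
T3: 13→16
T4: 16→20
Sum = 11+13+16+20 = 60.
Difference = 64 − 60 = 4.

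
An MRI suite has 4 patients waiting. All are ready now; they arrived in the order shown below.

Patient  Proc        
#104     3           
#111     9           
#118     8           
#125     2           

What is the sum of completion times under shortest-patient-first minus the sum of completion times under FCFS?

SPT (increasing processing time): #125 #104 #118 #111.
#125: 0→2
#104: 2→5
#118: 5→13
#111: 13→22
Sum = 2+5+13+22 = 42.
FIFO (arrival order): #104 #111 #118 #125.
#104: 0→3
#111: 3→12
#118: 12→20
#125: 20→22
Sum = 3+12+20+22 = 57.
Difference = 42 − 57 = -15.

-15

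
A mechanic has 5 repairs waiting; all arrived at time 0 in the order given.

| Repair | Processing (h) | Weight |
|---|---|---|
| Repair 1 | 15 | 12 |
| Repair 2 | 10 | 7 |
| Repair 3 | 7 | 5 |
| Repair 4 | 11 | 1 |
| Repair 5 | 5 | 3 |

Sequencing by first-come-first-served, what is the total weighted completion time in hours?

702

FIFO (arrival order): Repair 1 Repair 2 Repair 3 Repair 4 Repair 5.
Repair 1: finishes 15, weight 12, w·C = 180
Repair 2: finishes 25, weight 7, w·C = 175
Repair 3: finishes 32, weight 5, w·C = 160
Repair 4: finishes 43, weight 1, w·C = 43
Repair 5: finishes 48, weight 3, w·C = 144
Sum = 180+175+160+43+144 = 702.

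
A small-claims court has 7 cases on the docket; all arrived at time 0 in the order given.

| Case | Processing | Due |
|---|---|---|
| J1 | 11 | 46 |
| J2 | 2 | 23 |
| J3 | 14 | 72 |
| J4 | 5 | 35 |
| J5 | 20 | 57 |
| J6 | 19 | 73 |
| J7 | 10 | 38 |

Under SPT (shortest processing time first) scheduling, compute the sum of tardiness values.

24

SPT (increasing processing time): J2 J4 J7 J1 J3 J6 J5.
J2: 0→2, due 23, tardiness 0
J4: 2→7, due 35, tardiness 0
J7: 7→17, due 38, tardiness 0
J1: 17→28, due 46, tardiness 0
J3: 28→42, due 72, tardiness 0
J6: 42→61, due 73, tardiness 0
J5: 61→81, due 57, tardiness 24
Sum = 0+0+0+0+0+0+24 = 24.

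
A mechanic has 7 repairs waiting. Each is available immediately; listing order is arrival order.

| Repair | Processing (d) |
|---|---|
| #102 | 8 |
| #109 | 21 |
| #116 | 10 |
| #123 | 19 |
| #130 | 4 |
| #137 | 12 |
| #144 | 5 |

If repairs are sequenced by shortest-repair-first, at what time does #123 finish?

58

SPT (increasing processing time): #130 #144 #102 #116 #137 #123 #109.
#130: 0→4
#144: 4→9
#102: 9→17
#116: 17→27
#137: 27→39
#123: 39→58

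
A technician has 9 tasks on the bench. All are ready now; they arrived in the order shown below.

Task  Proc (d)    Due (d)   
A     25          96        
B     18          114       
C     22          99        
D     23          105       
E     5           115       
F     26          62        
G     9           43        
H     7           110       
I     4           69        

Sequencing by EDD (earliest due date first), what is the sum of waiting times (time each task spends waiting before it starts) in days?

592

EDD (increasing due date): G F I A C D H B E.
G: waits 0, runs 0→9
F: waits 9, runs 9→35
I: waits 35, runs 35→39
A: waits 39, runs 39→64
C: waits 64, runs 64→86
D: waits 86, runs 86→109
H: waits 109, runs 109→116
B: waits 116, runs 116→134
E: waits 134, runs 134→139
Sum = 0+9+35+39+64+86+109+116+134 = 592.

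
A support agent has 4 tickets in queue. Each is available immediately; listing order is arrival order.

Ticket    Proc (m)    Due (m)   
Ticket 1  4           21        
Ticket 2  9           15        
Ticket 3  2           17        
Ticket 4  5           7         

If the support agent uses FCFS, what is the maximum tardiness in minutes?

FIFO (arrival order): Ticket 1 Ticket 2 Ticket 3 Ticket 4.
Ticket 1: 0→4, due 21, tardiness 0
Ticket 2: 4→13, due 15, tardiness 0
Ticket 3: 13→15, due 17, tardiness 0
Ticket 4: 15→20, due 7, tardiness 13
Maximum = 13.

13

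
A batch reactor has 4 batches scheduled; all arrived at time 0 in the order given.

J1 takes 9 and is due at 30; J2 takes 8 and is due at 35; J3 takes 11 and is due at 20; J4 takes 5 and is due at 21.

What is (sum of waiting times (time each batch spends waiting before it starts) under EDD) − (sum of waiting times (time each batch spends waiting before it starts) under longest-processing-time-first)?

-7

EDD (increasing due date): J3 J4 J1 J2.
J3: waits 0, runs 0→11
J4: waits 11, runs 11→16
J1: waits 16, runs 16→25
J2: waits 25, runs 25→33
Sum = 0+11+16+25 = 52.
LPT (decreasing processing time): J3 J1 J2 J4.
J3: waits 0, runs 0→11
J1: waits 11, runs 11→20
J2: waits 20, runs 20→28
J4: waits 28, runs 28→33
Sum = 0+11+20+28 = 59.
Difference = 52 − 59 = -7.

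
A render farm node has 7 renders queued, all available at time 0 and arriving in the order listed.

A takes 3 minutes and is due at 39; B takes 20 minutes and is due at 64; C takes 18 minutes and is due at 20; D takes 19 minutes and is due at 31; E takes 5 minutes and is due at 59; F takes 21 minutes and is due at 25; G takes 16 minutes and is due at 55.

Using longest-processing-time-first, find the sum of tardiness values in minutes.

LPT (decreasing processing time): F B D C G E A.
F: 0→21, due 25, tardiness 0
B: 21→41, due 64, tardiness 0
D: 41→60, due 31, tardiness 29
C: 60→78, due 20, tardiness 58
G: 78→94, due 55, tardiness 39
E: 94→99, due 59, tardiness 40
A: 99→102, due 39, tardiness 63
Sum = 0+0+29+58+39+40+63 = 229.

229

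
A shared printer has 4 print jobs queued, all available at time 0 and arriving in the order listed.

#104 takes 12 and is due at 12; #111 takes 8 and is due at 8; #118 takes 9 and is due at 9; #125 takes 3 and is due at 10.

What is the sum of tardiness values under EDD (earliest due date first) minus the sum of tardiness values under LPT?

EDD (increasing due date): #111 #118 #125 #104.
#111: 0→8, due 8, tardiness 0
#118: 8→17, due 9, tardiness 8
#125: 17→20, due 10, tardiness 10
#104: 20→32, due 12, tardiness 20
Sum = 0+8+10+20 = 38.
LPT (decreasing processing time): #104 #118 #111 #125.
#104: 0→12, due 12, tardiness 0
#118: 12→21, due 9, tardiness 12
#111: 21→29, due 8, tardiness 21
#125: 29→32, due 10, tardiness 22
Sum = 0+12+21+22 = 55.
Difference = 38 − 55 = -17.

-17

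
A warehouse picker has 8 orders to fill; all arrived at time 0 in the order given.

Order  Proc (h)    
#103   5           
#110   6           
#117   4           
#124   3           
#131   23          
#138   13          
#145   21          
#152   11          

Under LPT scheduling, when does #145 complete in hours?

LPT (decreasing processing time): #131 #145 #138 #152 #110 #103 #117 #124.
#131: 0→23
#145: 23→44

44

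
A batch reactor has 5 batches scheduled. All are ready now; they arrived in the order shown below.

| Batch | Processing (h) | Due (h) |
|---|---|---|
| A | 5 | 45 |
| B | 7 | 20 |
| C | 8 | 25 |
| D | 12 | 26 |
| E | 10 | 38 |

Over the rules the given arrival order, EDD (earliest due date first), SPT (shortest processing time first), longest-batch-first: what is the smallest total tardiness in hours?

FIFO (arrival order): A B C D E.
A: 0→5, due 45, tardiness 0
B: 5→12, due 20, tardiness 0
C: 12→20, due 25, tardiness 0
D: 20→32, due 26, tardiness 6
E: 32→42, due 38, tardiness 4
Sum = 0+0+0+6+4 = 10.
EDD (increasing due date): B C D E A.
B: 0→7, due 20, tardiness 0
C: 7→15, due 25, tardiness 0
D: 15→27, due 26, tardiness 1
E: 27→37, due 38, tardiness 0
A: 37→42, due 45, tardiness 0
Sum = 0+0+1+0+0 = 1.
SPT (increasing processing time): A B C E D.
A: 0→5, due 45, tardiness 0
B: 5→12, due 20, tardiness 0
C: 12→20, due 25, tardiness 0
E: 20→30, due 38, tardiness 0
D: 30→42, due 26, tardiness 16
Sum = 0+0+0+0+16 = 16.
LPT (decreasing processing time): D E C B A.
D: 0→12, due 26, tardiness 0
E: 12→22, due 38, tardiness 0
C: 22→30, due 25, tardiness 5
B: 30→37, due 20, tardiness 17
A: 37→42, due 45, tardiness 0
Sum = 0+0+5+17+0 = 22.
FIFO 10, EDD 1, SPT 16, LPT 22 → minimum 1.

1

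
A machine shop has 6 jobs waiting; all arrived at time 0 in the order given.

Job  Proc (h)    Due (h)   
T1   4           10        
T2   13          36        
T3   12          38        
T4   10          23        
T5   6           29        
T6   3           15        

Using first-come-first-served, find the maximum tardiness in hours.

33

FIFO (arrival order): T1 T2 T3 T4 T5 T6.
T1: 0→4, due 10, tardiness 0
T2: 4→17, due 36, tardiness 0
T3: 17→29, due 38, tardiness 0
T4: 29→39, due 23, tardiness 16
T5: 39→45, due 29, tardiness 16
T6: 45→48, due 15, tardiness 33
Maximum = 33.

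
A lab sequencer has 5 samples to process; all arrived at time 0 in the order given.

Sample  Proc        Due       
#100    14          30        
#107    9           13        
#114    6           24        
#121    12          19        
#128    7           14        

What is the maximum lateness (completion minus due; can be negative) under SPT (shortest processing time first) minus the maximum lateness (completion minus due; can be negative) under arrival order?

SPT (increasing processing time): #114 #128 #107 #121 #100.
#114: 0→6, due 24, lateness -18
#128: 6→13, due 14, lateness -1
#107: 13→22, due 13, lateness 9
#121: 22→34, due 19, lateness 15
#100: 34→48, due 30, lateness 18
Maximum = 18.
FIFO (arrival order): #100 #107 #114 #121 #128.
#100: 0→14, due 30, lateness -16
#107: 14→23, due 13, lateness 10
#114: 23→29, due 24, lateness 5
#121: 29→41, due 19, lateness 22
#128: 41→48, due 14, lateness 34
Maximum = 34.
Difference = 18 − 34 = -16.

-16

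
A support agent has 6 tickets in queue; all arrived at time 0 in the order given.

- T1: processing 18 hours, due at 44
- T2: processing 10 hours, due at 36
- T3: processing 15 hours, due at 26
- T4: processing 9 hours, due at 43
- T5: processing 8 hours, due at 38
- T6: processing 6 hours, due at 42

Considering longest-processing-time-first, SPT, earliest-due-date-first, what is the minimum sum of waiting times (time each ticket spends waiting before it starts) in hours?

124

LPT (decreasing processing time): T1 T3 T2 T4 T5 T6.
T1: waits 0, runs 0→18
T3: waits 18, runs 18→33
T2: waits 33, runs 33→43
T4: waits 43, runs 43→52
T5: waits 52, runs 52→60
T6: waits 60, runs 60→66
Sum = 0+18+33+43+52+60 = 206.
SPT (increasing processing time): T6 T5 T4 T2 T3 T1.
T6: waits 0, runs 0→6
T5: waits 6, runs 6→14
T4: waits 14, runs 14→23
T2: waits 23, runs 23→33
T3: waits 33, runs 33→48
T1: waits 48, runs 48→66
Sum = 0+6+14+23+33+48 = 124.
EDD (increasing due date): T3 T2 T5 T6 T4 T1.
T3: waits 0, runs 0→15
T2: waits 15, runs 15→25
T5: waits 25, runs 25→33
T6: waits 33, runs 33→39
T4: waits 39, runs 39→48
T1: waits 48, runs 48→66
Sum = 0+15+25+33+39+48 = 160.
LPT 206, SPT 124, EDD 160 → minimum 124.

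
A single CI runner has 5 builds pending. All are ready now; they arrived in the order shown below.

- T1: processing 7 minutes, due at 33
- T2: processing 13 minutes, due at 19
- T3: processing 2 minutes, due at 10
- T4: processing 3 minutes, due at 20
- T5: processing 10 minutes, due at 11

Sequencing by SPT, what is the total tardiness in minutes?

27

SPT (increasing processing time): T3 T4 T1 T5 T2.
T3: 0→2, due 10, tardiness 0
T4: 2→5, due 20, tardiness 0
T1: 5→12, due 33, tardiness 0
T5: 12→22, due 11, tardiness 11
T2: 22→35, due 19, tardiness 16
Sum = 0+0+0+11+16 = 27.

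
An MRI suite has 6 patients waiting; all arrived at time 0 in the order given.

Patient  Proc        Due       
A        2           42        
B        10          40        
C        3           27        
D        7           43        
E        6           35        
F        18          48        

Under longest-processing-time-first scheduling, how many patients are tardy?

3

LPT (decreasing processing time): F B D E C A.
F: 0→18, due 48, tardiness 0
B: 18→28, due 40, tardiness 0
D: 28→35, due 43, tardiness 0
E: 35→41, due 35, tardiness 6
C: 41→44, due 27, tardiness 17
A: 44→46, due 42, tardiness 4
Late patients: 3.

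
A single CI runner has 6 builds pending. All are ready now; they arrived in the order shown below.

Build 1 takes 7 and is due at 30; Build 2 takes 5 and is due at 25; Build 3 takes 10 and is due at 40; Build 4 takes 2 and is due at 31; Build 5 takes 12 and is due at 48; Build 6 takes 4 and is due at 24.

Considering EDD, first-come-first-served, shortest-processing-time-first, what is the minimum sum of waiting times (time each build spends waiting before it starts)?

EDD (increasing due date): Build 6 Build 2 Build 1 Build 4 Build 3 Build 5.
Build 6: waits 0, runs 0→4
Build 2: waits 4, runs 4→9
Build 1: waits 9, runs 9→16
Build 4: waits 16, runs 16→18
Build 3: waits 18, runs 18→28
Build 5: waits 28, runs 28→40
Sum = 0+4+9+16+18+28 = 75.
FIFO (arrival order): Build 1 Build 2 Build 3 Build 4 Build 5 Build 6.
Build 1: waits 0, runs 0→7
Build 2: waits 7, runs 7→12
Build 3: waits 12, runs 12→22
Build 4: waits 22, runs 22→24
Build 5: waits 24, runs 24→36
Build 6: waits 36, runs 36→40
Sum = 0+7+12+22+24+36 = 101.
SPT (increasing processing time): Build 4 Build 6 Build 2 Build 1 Build 3 Build 5.
Build 4: waits 0, runs 0→2
Build 6: waits 2, runs 2→6
Build 2: waits 6, runs 6→11
Build 1: waits 11, runs 11→18
Build 3: waits 18, runs 18→28
Build 5: waits 28, runs 28→40
Sum = 0+2+6+11+18+28 = 65.
EDD 75, FIFO 101, SPT 65 → minimum 65.

65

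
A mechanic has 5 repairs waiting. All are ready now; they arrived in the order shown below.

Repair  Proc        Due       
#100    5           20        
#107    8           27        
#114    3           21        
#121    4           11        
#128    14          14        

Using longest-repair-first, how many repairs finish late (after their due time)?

3

LPT (decreasing processing time): #128 #107 #100 #121 #114.
#128: 0→14, due 14, tardiness 0
#107: 14→22, due 27, tardiness 0
#100: 22→27, due 20, tardiness 7
#121: 27→31, due 11, tardiness 20
#114: 31→34, due 21, tardiness 13
Late repairs: 3.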